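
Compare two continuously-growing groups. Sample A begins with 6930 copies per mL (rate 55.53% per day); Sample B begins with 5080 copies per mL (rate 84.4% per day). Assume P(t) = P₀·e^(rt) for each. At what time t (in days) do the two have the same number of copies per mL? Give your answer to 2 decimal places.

t ≈ 1.08 days

6930·e^(0.5553t) = 5080·e^(0.844t)
6930/5080 = e^((0.844 − 0.5553)t) → ln(1.36417) = 0.2887·t
t = 0.31055 / 0.2887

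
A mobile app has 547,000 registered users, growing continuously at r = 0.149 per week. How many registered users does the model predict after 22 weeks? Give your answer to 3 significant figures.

P(22) = 547000 · e^(0.149·22) = 547000 · e^(3.278)
= 547000 · 26.52267 ≈ 14507902.83

≈ 14,500,000 registered users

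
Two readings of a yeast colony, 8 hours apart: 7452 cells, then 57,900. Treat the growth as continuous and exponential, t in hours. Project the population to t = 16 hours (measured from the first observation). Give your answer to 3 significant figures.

≈ 450,000 cells

r = ln(57900/7452) / 8 ≈ 0.256279 per hour
P(16) = 7452 · e^(0.256279·16) = 7452 · 60.36865 ≈ 449867.15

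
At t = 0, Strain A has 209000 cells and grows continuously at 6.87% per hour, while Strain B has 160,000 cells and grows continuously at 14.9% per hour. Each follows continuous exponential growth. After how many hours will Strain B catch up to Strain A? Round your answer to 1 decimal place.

209000·e^(0.0687t) = 160000·e^(0.149t)
209000/160000 = e^((0.149 − 0.0687)t) → ln(1.30625) = 0.0803·t
t = 0.26716 / 0.0803

t ≈ 3.3 hours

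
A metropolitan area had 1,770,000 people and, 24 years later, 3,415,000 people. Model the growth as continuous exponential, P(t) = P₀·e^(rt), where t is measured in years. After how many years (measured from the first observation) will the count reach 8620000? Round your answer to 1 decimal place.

t ≈ 57.8 years

r = ln(3415000/1770000) / 24 ≈ 0.027383 per year
t = ln(8620000/1770000) / r = 1.58311 / 0.027383 ≈ 57.813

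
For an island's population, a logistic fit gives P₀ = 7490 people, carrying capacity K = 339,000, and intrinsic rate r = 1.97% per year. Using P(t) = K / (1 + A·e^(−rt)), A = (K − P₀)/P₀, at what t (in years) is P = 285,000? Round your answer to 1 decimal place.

A = (339000 − 7490)/7490 = 44.26035
285000 = 339000/(1 + 44.26035·e^(−0.0197t)) → 1 + 44.26035·e^(−0.0197t) = 1.18947
e^(−0.0197t) = 0.004281 → t = ln(233.59628)/0.0197 = 5.45359/0.0197

t ≈ 276.8 years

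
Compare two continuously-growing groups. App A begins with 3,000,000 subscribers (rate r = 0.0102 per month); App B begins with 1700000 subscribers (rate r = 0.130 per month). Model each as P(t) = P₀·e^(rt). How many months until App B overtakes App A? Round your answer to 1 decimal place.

t ≈ 4.7 months

3000000·e^(0.0102t) = 1700000·e^(0.13t)
3000000/1700000 = e^((0.13 − 0.0102)t) → ln(1.76471) = 0.1198·t
t = 0.56798 / 0.1198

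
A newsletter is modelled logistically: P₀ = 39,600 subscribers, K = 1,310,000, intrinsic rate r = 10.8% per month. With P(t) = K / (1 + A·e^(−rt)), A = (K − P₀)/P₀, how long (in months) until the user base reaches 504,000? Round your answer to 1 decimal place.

t ≈ 27.8 months

A = (1310000 − 39600)/39600 = 32.08081
504000 = 1310000/(1 + 32.08081·e^(−0.108t)) → 1 + 32.08081·e^(−0.108t) = 2.59921
e^(−0.108t) = 0.049849 → t = ln(20.06046)/0.108 = 2.99875/0.108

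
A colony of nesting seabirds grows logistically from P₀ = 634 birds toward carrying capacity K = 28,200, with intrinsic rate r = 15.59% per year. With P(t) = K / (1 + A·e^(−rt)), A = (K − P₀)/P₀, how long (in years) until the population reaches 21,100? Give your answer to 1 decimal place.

A = (28200 − 634)/634 = 43.4795
21100 = 28200/(1 + 43.4795·e^(−0.1559t)) → 1 + 43.4795·e^(−0.1559t) = 1.33649
e^(−0.1559t) = 0.007739 → t = ln(129.21371)/0.1559 = 4.86147/0.1559

t ≈ 31.2 years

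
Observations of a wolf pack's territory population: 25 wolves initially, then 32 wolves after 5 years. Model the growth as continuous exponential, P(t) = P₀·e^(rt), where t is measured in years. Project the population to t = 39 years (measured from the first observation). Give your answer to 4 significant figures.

≈ 171.5 wolves

r = ln(32/25) / 5 ≈ 0.049372 per year
P(39) = 25 · e^(0.049372·39) = 25 · 6.85864 ≈ 171.47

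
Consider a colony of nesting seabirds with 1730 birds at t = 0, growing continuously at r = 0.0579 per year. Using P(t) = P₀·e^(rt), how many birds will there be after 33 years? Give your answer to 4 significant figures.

≈ 11,690 birds

P(33) = 1730 · e^(0.0579·33) = 1730 · e^(1.9107)
= 1730 · 6.75782 ≈ 11691.02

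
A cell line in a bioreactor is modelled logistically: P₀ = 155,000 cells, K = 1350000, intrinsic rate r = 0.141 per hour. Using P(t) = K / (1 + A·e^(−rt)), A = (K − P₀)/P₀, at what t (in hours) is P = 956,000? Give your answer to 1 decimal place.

t ≈ 20.8 hours

A = (1350000 − 155000)/155000 = 7.70968
956000 = 1350000/(1 + 7.70968·e^(−0.141t)) → 1 + 7.70968·e^(−0.141t) = 1.41213
e^(−0.141t) = 0.053457 → t = ln(18.70673)/0.141 = 2.92888/0.141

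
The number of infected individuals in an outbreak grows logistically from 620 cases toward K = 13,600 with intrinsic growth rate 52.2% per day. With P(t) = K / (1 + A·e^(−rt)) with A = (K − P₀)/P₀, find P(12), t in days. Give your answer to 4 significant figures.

A = (13600 − 620)/620 = 20.93548
P(12) = 13600 / (1 + 20.93548·e^(−0.522·12)) = 13600 / (1 + 20.93548·0.001904)
= 13600 / 1.03985 ≈ 13078.77

≈ 13,080 cases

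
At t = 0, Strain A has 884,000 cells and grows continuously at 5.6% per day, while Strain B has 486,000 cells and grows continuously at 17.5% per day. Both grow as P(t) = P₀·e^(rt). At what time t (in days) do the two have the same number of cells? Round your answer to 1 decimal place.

t ≈ 5.0 days

884000·e^(0.056t) = 486000·e^(0.175t)
884000/486000 = e^((0.175 − 0.056)t) → ln(1.81893) = 0.119·t
t = 0.59825 / 0.119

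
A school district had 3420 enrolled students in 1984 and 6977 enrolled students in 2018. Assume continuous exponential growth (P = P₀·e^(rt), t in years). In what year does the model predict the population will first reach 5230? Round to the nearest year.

year 2004

r = ln(6977/3420) / 34 = 0.71298/34 ≈ 0.02097 per year
t = ln(5230/3420) / r = 0.42477/0.02097 ≈ 20.26 years after 1984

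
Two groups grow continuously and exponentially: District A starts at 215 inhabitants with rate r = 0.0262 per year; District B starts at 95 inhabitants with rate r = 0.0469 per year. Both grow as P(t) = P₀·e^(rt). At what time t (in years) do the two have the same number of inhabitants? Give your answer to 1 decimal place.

215·e^(0.0262t) = 95·e^(0.0469t)
215/95 = e^((0.0469 − 0.0262)t) → ln(2.26316) = 0.0207·t
t = 0.81676 / 0.0207

t ≈ 39.5 years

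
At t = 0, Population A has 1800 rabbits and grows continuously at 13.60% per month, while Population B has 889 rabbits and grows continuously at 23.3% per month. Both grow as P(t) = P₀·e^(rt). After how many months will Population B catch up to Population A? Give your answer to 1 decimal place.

t ≈ 7.3 months

1800·e^(0.136t) = 889·e^(0.233t)
1800/889 = e^((0.233 − 0.136)t) → ln(2.02475) = 0.097·t
t = 0.70544 / 0.097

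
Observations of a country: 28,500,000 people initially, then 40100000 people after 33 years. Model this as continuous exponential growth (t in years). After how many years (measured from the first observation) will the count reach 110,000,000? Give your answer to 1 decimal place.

t ≈ 130.5 years

r = ln(40100000/28500000) / 33 ≈ 0.010348 per year
t = ln(110000000/28500000) / r = 1.35058 / 0.010348 ≈ 130.52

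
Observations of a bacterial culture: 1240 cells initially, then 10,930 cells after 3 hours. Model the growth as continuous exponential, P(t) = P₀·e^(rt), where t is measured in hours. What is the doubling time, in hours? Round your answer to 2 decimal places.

r = ln(10930/1240) / 3 = ln(8.81452) / 3 ≈ 0.725467 per hour
doubling time = ln 2 / |r| = 0.69315 / 0.725467

doubling time ≈ 0.96 hours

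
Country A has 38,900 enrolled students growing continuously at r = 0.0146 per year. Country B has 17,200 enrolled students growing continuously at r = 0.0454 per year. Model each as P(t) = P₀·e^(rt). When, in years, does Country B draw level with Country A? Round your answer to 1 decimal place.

38900·e^(0.0146t) = 17200·e^(0.0454t)
38900/17200 = e^((0.0454 − 0.0146)t) → ln(2.26163) = 0.0308·t
t = 0.81608 / 0.0308

t ≈ 26.5 years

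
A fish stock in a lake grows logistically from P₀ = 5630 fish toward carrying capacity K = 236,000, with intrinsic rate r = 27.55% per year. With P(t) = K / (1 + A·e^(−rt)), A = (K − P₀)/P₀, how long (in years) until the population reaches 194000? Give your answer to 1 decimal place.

A = (236000 − 5630)/5630 = 40.91829
194000 = 236000/(1 + 40.91829·e^(−0.2755t)) → 1 + 40.91829·e^(−0.2755t) = 1.21649
e^(−0.2755t) = 0.005291 → t = ln(189.00355)/0.2755 = 5.24177/0.2755

t ≈ 19.0 years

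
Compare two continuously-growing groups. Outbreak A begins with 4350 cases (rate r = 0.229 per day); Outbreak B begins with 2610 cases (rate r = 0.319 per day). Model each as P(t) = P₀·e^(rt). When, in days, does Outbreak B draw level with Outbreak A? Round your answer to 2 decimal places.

t ≈ 5.68 days

4350·e^(0.229t) = 2610·e^(0.319t)
4350/2610 = e^((0.319 − 0.229)t) → ln(1.66667) = 0.09·t
t = 0.51083 / 0.09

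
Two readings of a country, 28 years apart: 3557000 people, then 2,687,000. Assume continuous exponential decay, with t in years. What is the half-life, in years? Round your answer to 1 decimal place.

half-life ≈ 69.2 years

r = ln(2687000/3557000) / 28 = ln(0.75541) / 28 ≈ -0.010018 per year
half-life = ln 2 / |r| = 0.69315 / 0.010018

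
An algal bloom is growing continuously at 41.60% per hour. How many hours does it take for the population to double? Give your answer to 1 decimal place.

doubling time = ln(2) / |r| = 0.69315 / 0.416

doubling time ≈ 1.7 hours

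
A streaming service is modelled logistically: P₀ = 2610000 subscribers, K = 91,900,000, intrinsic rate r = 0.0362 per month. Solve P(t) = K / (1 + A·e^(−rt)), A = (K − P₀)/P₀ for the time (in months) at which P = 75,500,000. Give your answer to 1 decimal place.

A = (91900000 − 2610000)/2610000 = 34.21073
75500000 = 91900000/(1 + 34.21073·e^(−0.0362t)) → 1 + 34.21073·e^(−0.0362t) = 1.21722
e^(−0.0362t) = 0.006349 → t = ln(157.49451)/0.0362 = 5.05939/0.0362

t ≈ 139.8 months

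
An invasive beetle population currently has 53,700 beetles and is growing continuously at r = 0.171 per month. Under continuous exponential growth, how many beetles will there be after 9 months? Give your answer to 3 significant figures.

≈ 250,000 beetles

P(9) = 53700 · e^(0.171·9) = 53700 · e^(1.539)
= 53700 · 4.65993 ≈ 250238.13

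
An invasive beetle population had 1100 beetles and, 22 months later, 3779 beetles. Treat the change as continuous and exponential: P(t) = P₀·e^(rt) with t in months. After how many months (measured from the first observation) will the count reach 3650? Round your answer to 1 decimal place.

t ≈ 21.4 months

r = ln(3779/1100) / 22 ≈ 0.056098 per month
t = ln(3650/1100) / r = 1.19942 / 0.056098 ≈ 21.381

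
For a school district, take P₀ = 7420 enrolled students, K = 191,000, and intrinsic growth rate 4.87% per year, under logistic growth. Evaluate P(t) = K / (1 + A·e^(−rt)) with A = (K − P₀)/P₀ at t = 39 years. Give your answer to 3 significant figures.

A = (191000 − 7420)/7420 = 24.74124
P(39) = 191000 / (1 + 24.74124·e^(−0.0487·39)) = 191000 / (1 + 24.74124·0.149673)
= 191000 / 4.7031 ≈ 40611.47

≈ 40,600 enrolled students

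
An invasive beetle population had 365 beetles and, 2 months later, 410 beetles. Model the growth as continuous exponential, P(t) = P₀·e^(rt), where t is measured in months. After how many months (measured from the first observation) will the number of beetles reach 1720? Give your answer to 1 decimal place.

r = ln(410/365) / 2 ≈ 0.05813 per month
t = ln(1720/365) / r = 1.55018 / 0.05813 ≈ 26.668

t ≈ 26.7 months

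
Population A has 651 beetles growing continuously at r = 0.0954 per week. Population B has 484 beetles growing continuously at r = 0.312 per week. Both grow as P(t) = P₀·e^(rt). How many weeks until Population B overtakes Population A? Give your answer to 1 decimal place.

t ≈ 1.4 weeks

651·e^(0.0954t) = 484·e^(0.312t)
651/484 = e^((0.312 − 0.0954)t) → ln(1.34504) = 0.2166·t
t = 0.29642 / 0.2166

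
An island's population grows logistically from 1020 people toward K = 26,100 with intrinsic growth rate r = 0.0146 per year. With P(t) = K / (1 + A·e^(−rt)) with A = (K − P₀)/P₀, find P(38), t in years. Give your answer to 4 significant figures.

≈ 1,726 people

A = (26100 − 1020)/1020 = 24.58824
P(38) = 26100 / (1 + 24.58824·e^(−0.0146·38)) = 26100 / (1 + 24.58824·0.574187)
= 26100 / 15.11825 ≈ 1726.39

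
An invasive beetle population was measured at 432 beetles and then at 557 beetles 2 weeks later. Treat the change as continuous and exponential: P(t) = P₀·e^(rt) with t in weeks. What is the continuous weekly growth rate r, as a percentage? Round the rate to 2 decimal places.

r ≈ 12.71% per week

557 = 432 · e^(r·2)
e^(2r) = 557/432 = 1.28935
r = ln(1.28935) / 2 = 0.25414 / 2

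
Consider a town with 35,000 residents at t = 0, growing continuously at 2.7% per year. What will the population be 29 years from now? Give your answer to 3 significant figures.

≈ 76,600 residents

P(29) = 35000 · e^(0.027·29) = 35000 · e^(0.783)
= 35000 · 2.18803 ≈ 76580.93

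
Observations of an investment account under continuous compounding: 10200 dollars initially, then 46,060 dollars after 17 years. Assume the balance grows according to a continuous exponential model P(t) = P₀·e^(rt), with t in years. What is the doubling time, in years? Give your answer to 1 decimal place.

r = ln(46060/10200) / 17 = ln(4.51569) / 17 ≈ 0.08868 per year
doubling time = ln 2 / |r| = 0.69315 / 0.08868

doubling time ≈ 7.8 years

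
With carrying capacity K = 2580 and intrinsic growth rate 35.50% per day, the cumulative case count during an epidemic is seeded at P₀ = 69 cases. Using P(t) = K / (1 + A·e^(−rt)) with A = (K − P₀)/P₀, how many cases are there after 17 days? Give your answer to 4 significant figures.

A = (2580 − 69)/69 = 36.3913
P(17) = 2580 / (1 + 36.3913·e^(−0.355·17)) = 2580 / (1 + 36.3913·0.002393)
= 2580 / 1.0871 ≈ 2373.28

≈ 2,373 cases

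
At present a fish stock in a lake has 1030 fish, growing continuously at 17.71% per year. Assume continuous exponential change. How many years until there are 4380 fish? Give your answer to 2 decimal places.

4380 = 1030 · e^(0.1771·t)
t = ln(4380/1030) / 0.1771 = ln(4.25243) / 0.1771 = 1.44749 / 0.1771

t ≈ 8.17 years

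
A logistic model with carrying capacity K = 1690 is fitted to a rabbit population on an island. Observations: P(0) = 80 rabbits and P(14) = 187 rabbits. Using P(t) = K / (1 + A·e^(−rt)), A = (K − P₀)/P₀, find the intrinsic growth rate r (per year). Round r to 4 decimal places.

A = (1690 − 80)/80 = 20.125
187 = 1690/(1 + 20.125·e^(−r·14)) → e^(−14r) = (9.03743 − 1)/20.125 = 0.399376
r = −ln(0.399376)/14 = 0.91785/14

r ≈ 0.0656 per year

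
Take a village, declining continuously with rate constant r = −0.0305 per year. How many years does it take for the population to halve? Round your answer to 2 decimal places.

half-life = ln(2) / |r| = 0.69315 / 0.0305

half-life ≈ 22.73 years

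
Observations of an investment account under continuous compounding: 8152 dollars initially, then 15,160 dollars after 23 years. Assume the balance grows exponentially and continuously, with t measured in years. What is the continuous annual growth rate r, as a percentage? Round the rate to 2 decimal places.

r ≈ 2.70% per year

15160 = 8152 · e^(r·23)
e^(23r) = 15160/8152 = 1.85967
r = ln(1.85967) / 23 = 0.6204 / 23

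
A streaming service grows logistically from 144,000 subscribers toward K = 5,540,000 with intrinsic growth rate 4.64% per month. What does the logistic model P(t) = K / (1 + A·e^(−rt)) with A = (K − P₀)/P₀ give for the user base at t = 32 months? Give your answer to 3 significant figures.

≈ 584,000 subscribers

A = (5540000 − 144000)/144000 = 37.47222
P(32) = 5540000 / (1 + 37.47222·e^(−0.0464·32)) = 5540000 / (1 + 37.47222·0.226548)
= 5540000 / 9.48924 ≈ 583818.92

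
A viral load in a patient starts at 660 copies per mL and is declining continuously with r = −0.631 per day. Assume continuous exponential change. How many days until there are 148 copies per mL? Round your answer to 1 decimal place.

t ≈ 2.4 days

148 = 660 · e^(-0.631·t)
t = ln(148/660) / -0.631 = ln(0.22424) / -0.631 = -1.49503 / -0.631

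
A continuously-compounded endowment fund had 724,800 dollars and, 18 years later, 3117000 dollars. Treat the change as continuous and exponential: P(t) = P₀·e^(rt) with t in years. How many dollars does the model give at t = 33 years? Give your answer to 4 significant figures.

≈ 10,510,000 dollars

r = ln(3117000/724800) / 18 ≈ 0.081041 per year
P(33) = 724800 · e^(0.081041·33) = 724800 · 14.50276 ≈ 10511603.81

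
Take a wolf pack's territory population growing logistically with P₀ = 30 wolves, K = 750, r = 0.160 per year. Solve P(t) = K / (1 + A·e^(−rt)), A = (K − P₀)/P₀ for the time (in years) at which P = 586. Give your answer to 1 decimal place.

A = (750 − 30)/30 = 24
586 = 750/(1 + 24·e^(−0.16t)) → 1 + 24·e^(−0.16t) = 1.27986
e^(−0.16t) = 0.011661 → t = ln(85.7561)/0.16 = 4.45151/0.16

t ≈ 27.8 years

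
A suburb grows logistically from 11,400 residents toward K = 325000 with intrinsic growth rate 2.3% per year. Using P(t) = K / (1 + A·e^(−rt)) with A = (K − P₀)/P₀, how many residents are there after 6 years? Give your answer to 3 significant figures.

A = (325000 − 11400)/11400 = 27.50877
P(6) = 325000 / (1 + 27.50877·e^(−0.023·6)) = 325000 / (1 + 27.50877·0.871099)
= 325000 / 24.96286 ≈ 13019.34

≈ 13,000 residents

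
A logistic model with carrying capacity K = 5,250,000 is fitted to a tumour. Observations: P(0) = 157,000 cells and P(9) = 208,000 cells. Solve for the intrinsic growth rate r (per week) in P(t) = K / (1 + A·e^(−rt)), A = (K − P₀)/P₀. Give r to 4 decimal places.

r ≈ 0.0324 per week

A = (5250000 − 157000)/157000 = 32.43949
208000 = 5250000/(1 + 32.43949·e^(−r·9)) → e^(−9r) = (25.24038 − 1)/32.43949 = 0.747249
r = −ln(0.747249)/9 = 0.29136/9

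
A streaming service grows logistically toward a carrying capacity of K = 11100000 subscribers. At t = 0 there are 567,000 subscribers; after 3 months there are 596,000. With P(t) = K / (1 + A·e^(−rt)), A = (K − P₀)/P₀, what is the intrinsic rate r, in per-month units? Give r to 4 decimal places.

r ≈ 0.0175 per month

A = (11100000 − 567000)/567000 = 18.57672
596000 = 11100000/(1 + 18.57672·e^(−r·3)) → e^(−3r) = (18.62416 − 1)/18.57672 = 0.948723
r = −ln(0.948723)/3 = 0.05264/3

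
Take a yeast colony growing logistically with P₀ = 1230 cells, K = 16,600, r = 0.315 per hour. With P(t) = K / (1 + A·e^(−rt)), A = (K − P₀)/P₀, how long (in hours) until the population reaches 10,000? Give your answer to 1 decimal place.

A = (16600 − 1230)/1230 = 12.49593
10000 = 16600/(1 + 12.49593·e^(−0.315t)) → 1 + 12.49593·e^(−0.315t) = 1.66
e^(−0.315t) = 0.052817 → t = ln(18.93323)/0.315 = 2.94092/0.315

t ≈ 9.3 hours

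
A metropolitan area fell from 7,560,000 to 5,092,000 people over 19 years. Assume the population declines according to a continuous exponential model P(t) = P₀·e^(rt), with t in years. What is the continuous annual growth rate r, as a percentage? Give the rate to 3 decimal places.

r ≈ -2.080% per year

5092000 = 7560000 · e^(r·19)
e^(19r) = 5092000/7560000 = 0.67354
r = ln(0.67354) / 19 = -0.3952 / 19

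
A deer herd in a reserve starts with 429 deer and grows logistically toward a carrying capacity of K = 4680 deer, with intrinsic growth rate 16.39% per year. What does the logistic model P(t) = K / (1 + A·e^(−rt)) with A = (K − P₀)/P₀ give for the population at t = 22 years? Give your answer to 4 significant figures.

≈ 3,687 deer

A = (4680 − 429)/429 = 9.90909
P(22) = 4680 / (1 + 9.90909·e^(−0.1639·22)) = 4680 / (1 + 9.90909·0.027166)
= 4680 / 1.26919 ≈ 3687.4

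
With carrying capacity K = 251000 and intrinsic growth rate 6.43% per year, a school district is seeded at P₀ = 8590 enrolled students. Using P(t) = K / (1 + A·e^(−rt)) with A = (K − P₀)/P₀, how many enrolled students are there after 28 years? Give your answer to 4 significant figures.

≈ 44,320 enrolled students

A = (251000 − 8590)/8590 = 28.22002
P(28) = 251000 / (1 + 28.22002·e^(−0.0643·28)) = 251000 / (1 + 28.22002·0.165233)
= 251000 / 5.66287 ≈ 44323.79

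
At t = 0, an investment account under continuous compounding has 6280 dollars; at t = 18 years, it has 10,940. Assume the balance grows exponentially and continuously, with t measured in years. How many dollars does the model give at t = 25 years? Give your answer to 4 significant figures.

≈ 13,580 dollars

r = ln(10940/6280) / 18 ≈ 0.030836 per year
P(25) = 6280 · e^(0.030836·25) = 6280 · 2.16173 ≈ 13575.69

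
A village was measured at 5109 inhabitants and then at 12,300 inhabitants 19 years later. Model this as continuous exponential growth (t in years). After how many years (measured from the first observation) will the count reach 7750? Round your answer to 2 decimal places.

t ≈ 9.01 years

r = ln(12300/5109) / 19 ≈ 0.046242 per year
t = ln(7750/5109) / r = 0.41669 / 0.046242 ≈ 9.011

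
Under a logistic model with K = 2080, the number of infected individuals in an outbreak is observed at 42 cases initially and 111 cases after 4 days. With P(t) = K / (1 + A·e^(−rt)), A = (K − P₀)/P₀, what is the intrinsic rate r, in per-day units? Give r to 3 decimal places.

A = (2080 − 42)/42 = 48.52381
111 = 2080/(1 + 48.52381·e^(−r·4)) → e^(−4r) = (18.73874 − 1)/48.52381 = 0.365568
r = −ln(0.365568)/4 = 1.0063/4

r ≈ 0.252 per day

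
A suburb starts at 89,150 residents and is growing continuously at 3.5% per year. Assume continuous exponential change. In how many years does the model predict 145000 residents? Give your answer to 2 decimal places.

t ≈ 13.90 years

145000 = 89150 · e^(0.035·t)
t = ln(145000/89150) / 0.035 = ln(1.62647) / 0.035 = 0.48641 / 0.035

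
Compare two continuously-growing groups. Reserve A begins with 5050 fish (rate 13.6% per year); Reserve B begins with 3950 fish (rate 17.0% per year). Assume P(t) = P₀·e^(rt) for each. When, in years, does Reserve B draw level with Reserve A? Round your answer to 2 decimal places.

5050·e^(0.136t) = 3950·e^(0.17t)
5050/3950 = e^((0.17 − 0.136)t) → ln(1.27848) = 0.034·t
t = 0.24567 / 0.034

t ≈ 7.23 years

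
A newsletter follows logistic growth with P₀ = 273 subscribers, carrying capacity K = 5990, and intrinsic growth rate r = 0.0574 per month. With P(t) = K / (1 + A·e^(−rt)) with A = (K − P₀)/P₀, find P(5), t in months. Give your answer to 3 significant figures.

A = (5990 − 273)/273 = 20.94139
P(5) = 5990 / (1 + 20.94139·e^(−0.0574·5)) = 5990 / (1 + 20.94139·0.750512)
= 5990 / 16.71676 ≈ 358.32

≈ 358 subscribers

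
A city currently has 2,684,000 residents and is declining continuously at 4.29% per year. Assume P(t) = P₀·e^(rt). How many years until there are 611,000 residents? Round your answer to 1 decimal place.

611000 = 2684000 · e^(-0.0429·t)
t = ln(611000/2684000) / -0.0429 = ln(0.22765) / -0.0429 = -1.47997 / -0.0429

t ≈ 34.5 years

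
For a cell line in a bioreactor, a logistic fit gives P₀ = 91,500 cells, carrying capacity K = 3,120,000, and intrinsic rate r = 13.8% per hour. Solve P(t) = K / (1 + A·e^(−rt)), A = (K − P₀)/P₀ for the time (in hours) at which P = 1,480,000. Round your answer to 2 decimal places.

A = (3120000 − 91500)/91500 = 33.09836
1480000 = 3120000/(1 + 33.09836·e^(−0.138t)) → 1 + 33.09836·e^(−0.138t) = 2.10811
e^(−0.138t) = 0.033479 → t = ln(29.86925)/0.138 = 3.39683/0.138

t ≈ 24.61 hours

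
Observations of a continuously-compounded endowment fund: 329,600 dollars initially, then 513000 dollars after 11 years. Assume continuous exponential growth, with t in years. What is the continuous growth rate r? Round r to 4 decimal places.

r ≈ 0.0402 per year

513000 = 329600 · e^(r·11)
e^(11r) = 513000/329600 = 1.55643
r = ln(1.55643) / 11 = 0.4424 / 11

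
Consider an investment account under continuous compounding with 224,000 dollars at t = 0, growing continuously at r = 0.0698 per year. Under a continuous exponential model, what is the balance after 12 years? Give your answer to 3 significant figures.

≈ 518,000 dollars

P(12) = 224000 · e^(0.0698·12) = 224000 · e^(0.8376)
= 224000 · 2.31081 ≈ 517622.42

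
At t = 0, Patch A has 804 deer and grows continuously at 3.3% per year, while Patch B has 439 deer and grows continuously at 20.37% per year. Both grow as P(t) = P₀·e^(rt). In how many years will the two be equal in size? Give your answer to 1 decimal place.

t ≈ 3.5 years

804·e^(0.033t) = 439·e^(0.2037t)
804/439 = e^((0.2037 − 0.033)t) → ln(1.83144) = 0.1707·t
t = 0.6051 / 0.1707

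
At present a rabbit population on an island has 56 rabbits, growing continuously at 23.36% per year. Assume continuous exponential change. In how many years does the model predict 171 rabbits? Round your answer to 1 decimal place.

t ≈ 4.8 years

171 = 56 · e^(0.2336·t)
t = ln(171/56) / 0.2336 = ln(3.05357) / 0.2336 = 1.11631 / 0.2336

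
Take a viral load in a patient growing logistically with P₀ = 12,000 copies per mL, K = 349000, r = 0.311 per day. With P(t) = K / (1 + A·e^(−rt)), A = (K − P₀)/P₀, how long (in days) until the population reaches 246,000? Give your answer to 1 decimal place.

A = (349000 − 12000)/12000 = 28.08333
246000 = 349000/(1 + 28.08333·e^(−0.311t)) → 1 + 28.08333·e^(−0.311t) = 1.4187
e^(−0.311t) = 0.014909 → t = ln(67.07282)/0.311 = 4.20578/0.311

t ≈ 13.5 days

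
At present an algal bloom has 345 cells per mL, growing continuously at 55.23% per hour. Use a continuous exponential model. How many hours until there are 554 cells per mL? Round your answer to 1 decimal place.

554 = 345 · e^(0.5523·t)
t = ln(554/345) / 0.5523 = ln(1.6058) / 0.5523 = 0.47362 / 0.5523

t ≈ 0.9 hours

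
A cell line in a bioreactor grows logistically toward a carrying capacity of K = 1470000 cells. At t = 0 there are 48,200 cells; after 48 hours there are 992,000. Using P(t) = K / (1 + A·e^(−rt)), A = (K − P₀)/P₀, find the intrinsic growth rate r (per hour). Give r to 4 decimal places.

r ≈ 0.0857 per hour

A = (1470000 − 48200)/48200 = 29.49793
992000 = 1470000/(1 + 29.49793·e^(−r·48)) → e^(−48r) = (1.48185 − 1)/29.49793 = 0.016335
r = −ln(0.016335)/48 = 4.11443/48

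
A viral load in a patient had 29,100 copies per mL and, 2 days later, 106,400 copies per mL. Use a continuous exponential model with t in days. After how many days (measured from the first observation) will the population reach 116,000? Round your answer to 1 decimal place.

r = ln(106400/29100) / 2 ≈ 0.648234 per day
t = ln(116000/29100) / r = 1.38285 / 0.648234 ≈ 2.133

t ≈ 2.1 days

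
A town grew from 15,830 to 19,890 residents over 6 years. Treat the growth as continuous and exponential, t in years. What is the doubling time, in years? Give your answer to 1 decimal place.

doubling time ≈ 18.2 years

r = ln(19890/15830) / 6 = ln(1.25648) / 6 ≈ 0.038052 per year
doubling time = ln 2 / |r| = 0.69315 / 0.038052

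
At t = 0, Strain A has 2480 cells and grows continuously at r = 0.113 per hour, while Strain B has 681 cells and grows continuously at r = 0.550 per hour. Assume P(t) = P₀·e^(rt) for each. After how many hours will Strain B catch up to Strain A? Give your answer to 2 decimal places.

2480·e^(0.113t) = 681·e^(0.55t)
2480/681 = e^((0.55 − 0.113)t) → ln(3.6417) = 0.437·t
t = 1.29245 / 0.437

t ≈ 2.96 hours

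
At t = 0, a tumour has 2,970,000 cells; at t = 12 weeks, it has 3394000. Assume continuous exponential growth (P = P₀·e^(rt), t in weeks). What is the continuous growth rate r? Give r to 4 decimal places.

3394000 = 2970000 · e^(r·12)
e^(12r) = 3394000/2970000 = 1.14276
r = ln(1.14276) / 12 = 0.13345 / 12

r ≈ 0.0111 per week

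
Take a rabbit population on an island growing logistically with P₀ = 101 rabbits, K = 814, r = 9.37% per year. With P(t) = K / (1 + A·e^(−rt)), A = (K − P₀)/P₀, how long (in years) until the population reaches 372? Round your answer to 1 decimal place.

t ≈ 19.0 years

A = (814 − 101)/101 = 7.05941
372 = 814/(1 + 7.05941·e^(−0.0937t)) → 1 + 7.05941·e^(−0.0937t) = 2.18817
e^(−0.0937t) = 0.16831 → t = ln(5.9414)/0.0937 = 1.78194/0.0937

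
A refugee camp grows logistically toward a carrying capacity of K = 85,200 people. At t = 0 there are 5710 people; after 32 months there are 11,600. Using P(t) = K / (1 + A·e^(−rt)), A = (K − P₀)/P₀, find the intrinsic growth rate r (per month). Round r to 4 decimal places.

A = (85200 − 5710)/5710 = 13.92119
11600 = 85200/(1 + 13.92119·e^(−r·32)) → e^(−32r) = (7.34483 − 1)/13.92119 = 0.455768
r = −ln(0.455768)/32 = 0.78577/32

r ≈ 0.0246 per month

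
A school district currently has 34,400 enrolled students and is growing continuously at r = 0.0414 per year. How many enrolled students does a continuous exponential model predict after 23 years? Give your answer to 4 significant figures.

P(23) = 34400 · e^(0.0414·23) = 34400 · e^(0.9522)
= 34400 · 2.5914 ≈ 89144.31

≈ 89,140 enrolled students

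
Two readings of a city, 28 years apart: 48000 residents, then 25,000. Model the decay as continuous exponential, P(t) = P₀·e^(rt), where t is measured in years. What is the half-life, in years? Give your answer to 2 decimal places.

half-life ≈ 29.75 years

r = ln(25000/48000) / 28 = ln(0.52083) / 28 ≈ -0.023297 per year
half-life = ln 2 / |r| = 0.69315 / 0.023297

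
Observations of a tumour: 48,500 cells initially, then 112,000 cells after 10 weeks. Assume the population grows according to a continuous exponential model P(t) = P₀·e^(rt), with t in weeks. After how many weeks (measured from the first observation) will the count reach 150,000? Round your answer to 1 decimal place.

t ≈ 13.5 weeks

r = ln(112000/48500) / 10 ≈ 0.083694 per week
t = ln(150000/48500) / r = 1.12907 / 0.083694 ≈ 13.491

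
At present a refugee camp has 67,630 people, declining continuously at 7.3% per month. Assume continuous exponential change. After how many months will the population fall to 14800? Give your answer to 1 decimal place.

14800 = 67630 · e^(-0.073·t)
t = ln(14800/67630) / -0.073 = ln(0.21884) / -0.073 = -1.51942 / -0.073

t ≈ 20.8 months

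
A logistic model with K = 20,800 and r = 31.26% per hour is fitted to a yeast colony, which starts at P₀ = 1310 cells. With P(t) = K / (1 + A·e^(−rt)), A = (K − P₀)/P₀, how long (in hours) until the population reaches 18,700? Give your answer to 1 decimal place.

t ≈ 15.6 hours

A = (20800 − 1310)/1310 = 14.87786
18700 = 20800/(1 + 14.87786·e^(−0.3126t)) → 1 + 14.87786·e^(−0.3126t) = 1.1123
e^(−0.3126t) = 0.007548 → t = ln(132.48382)/0.3126 = 4.88646/0.3126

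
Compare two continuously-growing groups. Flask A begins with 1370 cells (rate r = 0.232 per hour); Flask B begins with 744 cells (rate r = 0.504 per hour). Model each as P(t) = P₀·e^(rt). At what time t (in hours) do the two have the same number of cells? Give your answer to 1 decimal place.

1370·e^(0.232t) = 744·e^(0.504t)
1370/744 = e^((0.504 − 0.232)t) → ln(1.8414) = 0.272·t
t = 0.61052 / 0.272

t ≈ 2.2 hours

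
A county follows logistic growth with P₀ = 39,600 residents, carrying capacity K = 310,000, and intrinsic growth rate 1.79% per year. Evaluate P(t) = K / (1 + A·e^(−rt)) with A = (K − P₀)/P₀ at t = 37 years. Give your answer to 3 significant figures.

≈ 68,600 residents

A = (310000 − 39600)/39600 = 6.82828
P(37) = 310000 / (1 + 6.82828·e^(−0.0179·37)) = 310000 / (1 + 6.82828·0.515664)
= 310000 / 4.5211 ≈ 68567.4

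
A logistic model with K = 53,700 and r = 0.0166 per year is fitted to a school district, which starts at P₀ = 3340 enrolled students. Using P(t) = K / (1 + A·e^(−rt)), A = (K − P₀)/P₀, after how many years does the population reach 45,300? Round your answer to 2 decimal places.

t ≈ 264.96 years

A = (53700 − 3340)/3340 = 15.07784
45300 = 53700/(1 + 15.07784·e^(−0.0166t)) → 1 + 15.07784·e^(−0.0166t) = 1.18543
e^(−0.0166t) = 0.012298 → t = ln(81.31266)/0.0166 = 4.3983/0.0166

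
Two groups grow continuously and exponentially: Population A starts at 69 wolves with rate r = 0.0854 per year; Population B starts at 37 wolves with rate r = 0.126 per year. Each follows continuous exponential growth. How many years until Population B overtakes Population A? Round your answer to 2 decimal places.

t ≈ 15.35 years

69·e^(0.0854t) = 37·e^(0.126t)
69/37 = e^((0.126 − 0.0854)t) → ln(1.86486) = 0.0406·t
t = 0.62319 / 0.0406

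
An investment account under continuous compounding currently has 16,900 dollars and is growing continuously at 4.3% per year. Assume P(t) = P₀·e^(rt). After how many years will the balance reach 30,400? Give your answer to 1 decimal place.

t ≈ 13.7 years

30400 = 16900 · e^(0.043·t)
t = ln(30400/16900) / 0.043 = ln(1.79882) / 0.043 = 0.58713 / 0.043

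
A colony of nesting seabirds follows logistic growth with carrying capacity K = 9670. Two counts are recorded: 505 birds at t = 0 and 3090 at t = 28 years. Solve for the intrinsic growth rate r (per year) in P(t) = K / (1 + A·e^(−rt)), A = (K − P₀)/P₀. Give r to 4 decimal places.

A = (9670 − 505)/505 = 18.14851
3090 = 9670/(1 + 18.14851·e^(−r·28)) → e^(−28r) = (3.12945 − 1)/18.14851 = 0.117335
r = −ln(0.117335)/28 = 2.14273/28

r ≈ 0.0765 per year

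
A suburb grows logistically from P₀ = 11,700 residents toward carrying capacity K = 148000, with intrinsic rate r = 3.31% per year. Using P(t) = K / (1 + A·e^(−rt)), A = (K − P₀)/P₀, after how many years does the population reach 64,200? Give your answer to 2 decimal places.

A = (148000 − 11700)/11700 = 11.64957
64200 = 148000/(1 + 11.64957·e^(−0.0331t)) → 1 + 11.64957·e^(−0.0331t) = 2.3053
e^(−0.0331t) = 0.112047 → t = ln(8.92485)/0.0331 = 2.18884/0.0331

t ≈ 66.13 years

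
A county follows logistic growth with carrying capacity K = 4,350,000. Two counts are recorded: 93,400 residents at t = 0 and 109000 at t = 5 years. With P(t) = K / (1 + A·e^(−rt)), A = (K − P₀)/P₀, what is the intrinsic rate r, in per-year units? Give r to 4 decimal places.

A = (4350000 − 93400)/93400 = 45.57388
109000 = 4350000/(1 + 45.57388·e^(−r·5)) → e^(−5r) = (39.90826 − 1)/45.57388 = 0.85374
r = −ln(0.85374)/5 = 0.15813/5

r ≈ 0.0316 per year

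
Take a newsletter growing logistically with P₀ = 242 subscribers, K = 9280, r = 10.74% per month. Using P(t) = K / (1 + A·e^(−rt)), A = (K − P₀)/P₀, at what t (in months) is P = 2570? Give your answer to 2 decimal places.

t ≈ 24.77 months

A = (9280 − 242)/242 = 37.34711
2570 = 9280/(1 + 37.34711·e^(−0.1074t)) → 1 + 37.34711·e^(−0.1074t) = 3.61089
e^(−0.1074t) = 0.069909 → t = ln(14.30433)/0.1074 = 2.66056/0.1074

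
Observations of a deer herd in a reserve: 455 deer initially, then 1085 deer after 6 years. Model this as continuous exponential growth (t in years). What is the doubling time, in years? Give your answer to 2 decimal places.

doubling time ≈ 4.79 years

r = ln(1085/455) / 6 = ln(2.38462) / 6 ≈ 0.14484 per year
doubling time = ln 2 / |r| = 0.69315 / 0.14484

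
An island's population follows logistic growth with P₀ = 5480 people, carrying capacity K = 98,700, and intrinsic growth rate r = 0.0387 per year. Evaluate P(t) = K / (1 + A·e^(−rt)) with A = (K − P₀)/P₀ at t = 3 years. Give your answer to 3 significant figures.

A = (98700 − 5480)/5480 = 17.01095
P(3) = 98700 / (1 + 17.01095·e^(−0.0387·3)) = 98700 / (1 + 17.01095·0.890386)
= 98700 / 16.14631 ≈ 6112.85

≈ 6,110 people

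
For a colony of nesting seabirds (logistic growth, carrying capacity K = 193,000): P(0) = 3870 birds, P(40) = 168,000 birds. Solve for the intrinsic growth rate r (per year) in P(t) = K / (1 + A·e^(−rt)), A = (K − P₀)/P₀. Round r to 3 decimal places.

A = (193000 − 3870)/3870 = 48.8708
168000 = 193000/(1 + 48.8708·e^(−r·40)) → e^(−40r) = (1.14881 − 1)/48.8708 = 0.003045
r = −ln(0.003045)/40 = 5.79427/40

r ≈ 0.145 per year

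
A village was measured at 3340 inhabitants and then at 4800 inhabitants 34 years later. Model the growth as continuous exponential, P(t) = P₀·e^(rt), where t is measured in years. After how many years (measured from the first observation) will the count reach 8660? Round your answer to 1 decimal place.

t ≈ 89.3 years

r = ln(4800/3340) / 34 ≈ 0.010666 per year
t = ln(8660/3340) / r = 0.95274 / 0.010666 ≈ 89.325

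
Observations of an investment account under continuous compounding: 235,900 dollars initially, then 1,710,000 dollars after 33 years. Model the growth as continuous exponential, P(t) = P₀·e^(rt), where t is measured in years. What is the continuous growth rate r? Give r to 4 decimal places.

r ≈ 0.0600 per year

1710000 = 235900 · e^(r·33)
e^(33r) = 1710000/235900 = 7.24883
r = ln(7.24883) / 33 = 1.98084 / 33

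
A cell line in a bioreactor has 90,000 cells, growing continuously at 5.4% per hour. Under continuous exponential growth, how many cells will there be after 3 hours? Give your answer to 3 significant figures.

P(3) = 90000 · e^(0.054·3) = 90000 · e^(0.162)
= 90000 · 1.17586 ≈ 105827.42

≈ 106,000 cells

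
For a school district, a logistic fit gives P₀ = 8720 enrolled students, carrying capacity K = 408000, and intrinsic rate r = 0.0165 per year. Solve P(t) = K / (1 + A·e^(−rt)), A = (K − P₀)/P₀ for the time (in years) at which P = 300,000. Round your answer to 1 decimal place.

A = (408000 − 8720)/8720 = 45.78899
300000 = 408000/(1 + 45.78899·e^(−0.0165t)) → 1 + 45.78899·e^(−0.0165t) = 1.36
e^(−0.0165t) = 0.007862 → t = ln(127.19164)/0.0165 = 4.84569/0.0165

t ≈ 293.7 years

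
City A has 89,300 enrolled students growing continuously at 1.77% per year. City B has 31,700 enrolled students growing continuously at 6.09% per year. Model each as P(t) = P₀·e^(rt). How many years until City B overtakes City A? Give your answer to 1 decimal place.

89300·e^(0.0177t) = 31700·e^(0.0609t)
89300/31700 = e^((0.0609 − 0.0177)t) → ln(2.81703) = 0.0432·t
t = 1.03568 / 0.0432

t ≈ 24.0 years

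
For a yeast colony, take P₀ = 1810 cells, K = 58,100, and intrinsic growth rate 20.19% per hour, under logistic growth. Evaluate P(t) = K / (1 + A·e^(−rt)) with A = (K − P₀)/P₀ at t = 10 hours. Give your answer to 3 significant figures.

≈ 11,300 cells

A = (58100 − 1810)/1810 = 31.09945
P(10) = 58100 / (1 + 31.09945·e^(−0.2019·10)) = 58100 / (1 + 31.09945·0.132788)
= 58100 / 5.12964 ≈ 11326.33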